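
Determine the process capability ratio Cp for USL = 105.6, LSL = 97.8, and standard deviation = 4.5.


Cp = (USL - LSL) / (6 * sigma)
= (105.6 - 97.8) / (6 * 4.5)
= 7.8000 / 27.0000
= 0.2889

0.2889


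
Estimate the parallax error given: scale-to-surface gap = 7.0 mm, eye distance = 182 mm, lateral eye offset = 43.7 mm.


error = h * offset / d
= 7.0 * 43.7 / 182
= 1.6808

1.6808


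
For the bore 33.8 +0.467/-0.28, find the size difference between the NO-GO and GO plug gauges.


GO = nominal - lower_tol (smallest hole = maximum material condition)
GO = 33.8 - 0.28 = 33.52
NO-GO = nominal + upper_tol (largest hole = least material condition)
NO-GO = 33.8 + 0.467 = 34.267
spread = NO-GO - GO = 34.267 - 33.52 = 0.7470

0.7470


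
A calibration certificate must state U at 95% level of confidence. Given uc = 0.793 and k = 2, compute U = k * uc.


U = k * uc
U = 2 * 0.793
U = 1.5860

1.5860


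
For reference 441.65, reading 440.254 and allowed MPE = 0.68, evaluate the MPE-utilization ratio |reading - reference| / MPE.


e = indication - reference = 440.254 - 441.65 = -1.3960
|e| = 1.3960
ratio = |e| / MPE = 1.3960 / 0.68
ratio = 2.0529

2.0529


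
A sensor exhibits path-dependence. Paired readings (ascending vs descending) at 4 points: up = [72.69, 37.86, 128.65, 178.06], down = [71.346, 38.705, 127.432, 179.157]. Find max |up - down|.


|72.69 - 71.346| = 1.3440
|37.86 - 38.705| = 0.8450
|128.65 - 127.432| = 1.2180
|178.06 - 179.157| = 1.0970
hysteresis = max(diffs) = 1.3440

1.3440


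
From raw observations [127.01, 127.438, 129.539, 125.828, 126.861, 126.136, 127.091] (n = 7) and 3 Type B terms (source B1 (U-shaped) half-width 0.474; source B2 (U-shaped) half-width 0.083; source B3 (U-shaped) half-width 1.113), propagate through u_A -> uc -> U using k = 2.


mean = (127.01 + 127.438 + 129.539 + 125.828 + 126.861 + 126.136 + 127.091) / 7 = 127.129
s = sqrt(sum((x - mean)^2)/(n-1)) = 1.202058
u_A = s / sqrt(n) = 1.202058 / sqrt(7) = 0.45433522
u_B1 = 0.474 / sqrt(2) = 0.33516861
u_B2 = 0.083 / sqrt(2) = 0.058689863
u_B3 = 1.113 / sqrt(2) = 0.78700985
uc = sqrt(0.45433522^2 + 0.33516861^2 + 0.058689863^2 + 0.78700985^2) = 0.97035431
U = k * uc = 2 * 0.97035431
U = 1.9407

1.9407


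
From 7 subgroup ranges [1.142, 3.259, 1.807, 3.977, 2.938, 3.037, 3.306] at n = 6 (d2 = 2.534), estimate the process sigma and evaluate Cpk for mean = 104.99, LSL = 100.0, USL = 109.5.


R_bar = (1.142 + 3.259 + 1.807 + 3.977 + 2.938 + 3.037 + 3.306) / 7 = 2.7808571
sigma = R_bar / d2 = 2.7808571 / 2.534 = 1.097418
Cp = (USL - LSL)/(6*sigma) = (109.5 - 100.0)/(6*1.097418) = 1.4428
Cpu = (109.5 - 104.99)/(3*1.097418) = 1.3699
Cpl = (104.99 - 100.0)/(3*1.097418) = 1.5157
Cpk = min(Cpu, Cpl) = 1.3699

1.3699


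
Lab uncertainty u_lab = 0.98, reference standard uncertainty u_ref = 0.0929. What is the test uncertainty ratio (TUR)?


TUR = u_lab / u_ref
= 0.98 / 0.0929
= 10.5490

10.5490


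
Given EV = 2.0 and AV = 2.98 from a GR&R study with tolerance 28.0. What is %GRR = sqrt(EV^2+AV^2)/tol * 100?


GRR = sqrt(EV^2 + AV^2) = sqrt(2.0^2 + 2.98^2) = 3.5889274
%GRR = GRR / tol * 100 = 3.5889274 / 28.0 * 100
%GRR = 12.8176

12.8176


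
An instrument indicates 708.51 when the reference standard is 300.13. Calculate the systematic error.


Systematic error = measured - true
= 708.51 - 300.13
= 408.3800

408.3800


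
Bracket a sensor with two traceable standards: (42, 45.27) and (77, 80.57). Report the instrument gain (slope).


slope = (y2 - y1) / (x2 - x1)
= (80.57 - 45.27) / (77 - 42)
= 35.3000 / 35
= 1.0086

1.0086


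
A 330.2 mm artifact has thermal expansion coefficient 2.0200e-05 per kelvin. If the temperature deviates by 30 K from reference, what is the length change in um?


dL = L * alpha * dT
= 330.2 * 2.0200e-05 * 30
= 0.2001012 mm
dL_um = 0.2001012 * 1000 = 200.1012 um

200.1012


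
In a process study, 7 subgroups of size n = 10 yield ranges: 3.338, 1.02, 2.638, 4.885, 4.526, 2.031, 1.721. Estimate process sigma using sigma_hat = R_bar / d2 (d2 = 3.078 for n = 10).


R_bar = (3.338 + 1.02 + 2.638 + 4.885 + 4.526 + 2.031 + 1.721) / 7
R_bar = 20.159 / 7 = 2.8798571
sigma_hat = R_bar / d2 = 2.8798571 / 3.078 = 0.9356

0.9356


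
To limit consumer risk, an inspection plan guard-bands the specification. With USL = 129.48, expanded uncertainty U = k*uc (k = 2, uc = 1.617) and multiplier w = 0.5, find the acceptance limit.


U = k * uc = 2 * 1.617 = 3.234
guard band g = w * U = 0.5 * 3.234 = 1.617
AL = USL - g = 129.48 - 1.617
AL = 127.8630

127.8630


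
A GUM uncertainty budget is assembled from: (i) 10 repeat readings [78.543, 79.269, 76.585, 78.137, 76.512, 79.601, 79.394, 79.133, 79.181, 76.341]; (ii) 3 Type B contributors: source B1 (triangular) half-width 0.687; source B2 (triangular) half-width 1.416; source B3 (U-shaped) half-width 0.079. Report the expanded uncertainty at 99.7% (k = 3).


mean = (78.543 + 79.269 + 76.585 + 78.137 + 76.512 + 79.601 + 79.394 + 79.133 + 79.181 + 76.341) / 10 = 78.2696
s = sqrt(sum((x - mean)^2)/(n-1)) = 1.3059979
u_A = s / sqrt(n) = 1.3059979 / sqrt(10) = 0.4129928
u_B1 = 0.687 / sqrt(6) = 0.28046658
u_B2 = 1.416 / sqrt(6) = 0.57807958
u_B3 = 0.079 / sqrt(2) = 0.055861436
uc = sqrt(0.4129928^2 + 0.28046658^2 + 0.57807958^2 + 0.055861436^2) = 0.76584663
U = k * uc = 3 * 0.76584663
U = 2.2975

2.2975


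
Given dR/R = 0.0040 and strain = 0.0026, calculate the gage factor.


GF = (dR/R) / epsilon
= 0.0040 / 0.0026
= 1.5385

1.5385


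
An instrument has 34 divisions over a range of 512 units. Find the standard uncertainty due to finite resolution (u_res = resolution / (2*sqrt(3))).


resolution = range / divisions
resolution = 512 / 34 = 15.058824
u_res = resolution / (2*sqrt(3))
u_res = 15.058824 / 3.4641016
u_res = 4.3471

4.3471


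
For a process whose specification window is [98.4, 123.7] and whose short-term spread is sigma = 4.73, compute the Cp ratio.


Cp = (USL - LSL) / (6 * sigma)
= (123.7 - 98.4) / (6 * 4.73)
= 25.3000 / 28.3800
= 0.8915

0.8915


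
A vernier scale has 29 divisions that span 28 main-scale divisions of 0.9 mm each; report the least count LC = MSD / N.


LC = MSD / n_div
= 0.9 / 29
= 0.0310

0.0310


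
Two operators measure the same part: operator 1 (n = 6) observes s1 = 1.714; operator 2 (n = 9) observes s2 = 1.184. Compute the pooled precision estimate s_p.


s_p = sqrt(((n1-1)*s1^2 + (n2-1)*s2^2) / (n1+n2-2))
numerator = (6-1)*1.714^2 + (9-1)*1.184^2 = 14.68898 + 11.214848 = 25.903828
denominator = 6 + 9 - 2 = 13
s_p^2 = 25.903828 / 13 = 1.9926022
s_p = sqrt(1.9926022) = 1.4116

1.4116


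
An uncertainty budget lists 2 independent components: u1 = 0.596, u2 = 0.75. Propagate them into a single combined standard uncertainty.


uc = sqrt(0.596^2 + 0.75^2)
uc = sqrt(0.917716)
uc = 0.9580

0.9580


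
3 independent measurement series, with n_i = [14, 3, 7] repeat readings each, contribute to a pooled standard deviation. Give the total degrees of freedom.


nu = sum_i (n_i - 1)
nu = ((14 - 1) + (3 - 1) + (7 - 1))
nu = 13 + 2 + 6
nu = 21

21


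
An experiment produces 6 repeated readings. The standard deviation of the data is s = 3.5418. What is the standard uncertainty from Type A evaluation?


u_A = s / sqrt(n)
u_A = 3.5418 / sqrt(6)
u_A = 3.5418 / 2.4494897
u_A = 1.4459

1.4459


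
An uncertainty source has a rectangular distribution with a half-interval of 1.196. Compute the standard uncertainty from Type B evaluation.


u_B = half_width / sqrt(3)
u_B = 1.196 / 1.7320508
u_B = 0.6905

0.6905


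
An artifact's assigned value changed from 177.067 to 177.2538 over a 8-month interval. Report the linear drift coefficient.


rate = (v2 - v1) / months
= (177.2538 - 177.067) / 8
= 0.1868 / 8
= 0.0234

0.0234


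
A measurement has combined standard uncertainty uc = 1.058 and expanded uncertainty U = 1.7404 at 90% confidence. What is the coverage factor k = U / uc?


k = U / uc
k = 1.7404 / 1.058
k = 1.645

1.645


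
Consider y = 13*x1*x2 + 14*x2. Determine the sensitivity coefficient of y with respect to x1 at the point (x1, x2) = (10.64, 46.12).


y = 13*x1*x2 + 14*x2
dy/dx1 = 13*x2
Evaluate at x2 = 46.12: c1 = 13 * 46.12
c1 = 599.5600

599.5600


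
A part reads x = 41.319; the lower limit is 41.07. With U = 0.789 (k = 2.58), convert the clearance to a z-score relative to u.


u = U / k = 0.789 / 2.58 = 0.30581395
margin = |LSL - x| = |41.07 - 41.319| = 0.249
z = margin / u = 0.249 / 0.30581395
z = 0.8142

0.8142


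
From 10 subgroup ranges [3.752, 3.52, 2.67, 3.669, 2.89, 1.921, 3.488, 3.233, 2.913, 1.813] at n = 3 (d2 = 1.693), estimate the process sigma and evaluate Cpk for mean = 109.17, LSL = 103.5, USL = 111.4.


R_bar = (3.752 + 3.52 + 2.67 + 3.669 + 2.89 + 1.921 + 3.488 + 3.233 + 2.913 + 1.813) / 10 = 2.9869
sigma = R_bar / d2 = 2.9869 / 1.693 = 1.7642646
Cp = (USL - LSL)/(6*sigma) = (111.4 - 103.5)/(6*1.7642646) = 0.7463
Cpu = (111.4 - 109.17)/(3*1.7642646) = 0.4213
Cpl = (109.17 - 103.5)/(3*1.7642646) = 1.0713
Cpk = min(Cpu, Cpl) = 0.4213

0.4213


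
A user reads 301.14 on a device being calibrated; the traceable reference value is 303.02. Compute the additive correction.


Correction = standard - reading
= 303.02 - 301.14
= 1.8800

1.8800


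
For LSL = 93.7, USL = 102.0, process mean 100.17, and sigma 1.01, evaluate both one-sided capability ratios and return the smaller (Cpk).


Cpu = (USL - mean) / (3*sigma) = (102.0 - 100.17) / (3*1.01) = 0.6040
Cpl = (mean - LSL) / (3*sigma) = (100.17 - 93.7) / (3*1.01) = 2.1353
Cpk = min(Cpu, Cpl) = 0.6040

0.6040


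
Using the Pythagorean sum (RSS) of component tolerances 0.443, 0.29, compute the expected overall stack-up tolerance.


RSS = sqrt(0.443^2 + 0.29^2)
= sqrt(0.280349)
= 0.5295

0.5295


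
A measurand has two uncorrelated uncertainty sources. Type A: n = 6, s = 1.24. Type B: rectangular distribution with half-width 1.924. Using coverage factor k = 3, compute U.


u_A = s / sqrt(n) = 1.24 / sqrt(6) = 0.50622788
u_B = half_width / sqrt(3) = 1.924 / sqrt(3) = 1.1108219
uc = sqrt(u_A^2 + u_B^2) = sqrt(0.50622788^2 + 1.1108219^2) = 1.2207342
U = k * uc = 3 * 1.2207342
U = 3.6622

3.6622


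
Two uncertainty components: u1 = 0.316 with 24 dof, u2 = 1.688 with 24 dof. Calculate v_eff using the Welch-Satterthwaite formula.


uc = sqrt(u1^2 + u2^2) = sqrt(0.316^2 + 1.688^2) = 1.7173235
v_eff = uc^4 / (u1^4/v1 + u2^4/v2)
= 1.7173235^4 / (0.316^4/24 + 1.688^4/24)
= 8.6977807 / 0.33869719
v_eff = 25.6801

25.6801


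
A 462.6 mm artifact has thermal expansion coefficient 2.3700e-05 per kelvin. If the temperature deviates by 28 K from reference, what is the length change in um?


dL = L * alpha * dT
= 462.6 * 2.3700e-05 * 28
= 0.3069814 mm
dL_um = 0.3069814 * 1000 = 306.9814 um

306.9814


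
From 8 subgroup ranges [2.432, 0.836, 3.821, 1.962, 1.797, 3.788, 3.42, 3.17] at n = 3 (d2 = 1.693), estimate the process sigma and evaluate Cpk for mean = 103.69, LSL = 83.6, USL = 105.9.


R_bar = (2.432 + 0.836 + 3.821 + 1.962 + 1.797 + 3.788 + 3.42 + 3.17) / 8 = 2.65325
sigma = R_bar / d2 = 2.65325 / 1.693 = 1.5671884
Cp = (USL - LSL)/(6*sigma) = (105.9 - 83.6)/(6*1.5671884) = 2.3716
Cpu = (105.9 - 103.69)/(3*1.5671884) = 0.4701
Cpl = (103.69 - 83.6)/(3*1.5671884) = 4.2730
Cpk = min(Cpu, Cpl) = 0.4701

0.4701


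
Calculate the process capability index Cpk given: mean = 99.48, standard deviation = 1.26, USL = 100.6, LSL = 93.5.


Cpu = (USL - mean) / (3*sigma) = (100.6 - 99.48) / (3*1.26) = 0.2963
Cpl = (mean - LSL) / (3*sigma) = (99.48 - 93.5) / (3*1.26) = 1.5820
Cpk = min(Cpu, Cpl) = 0.2963

0.2963


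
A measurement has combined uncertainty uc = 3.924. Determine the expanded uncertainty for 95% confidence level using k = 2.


U = k * uc
U = 2 * 3.924
U = 7.8480

7.8480


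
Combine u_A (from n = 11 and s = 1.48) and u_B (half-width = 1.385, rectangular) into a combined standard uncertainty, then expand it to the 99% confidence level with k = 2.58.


u_A = s / sqrt(n) = 1.48 / sqrt(11) = 0.44623679
u_B = half_width / sqrt(3) = 1.385 / sqrt(3) = 0.79963012
uc = sqrt(u_A^2 + u_B^2) = sqrt(0.44623679^2 + 0.79963012^2) = 0.9157159
U = k * uc = 2.58 * 0.9157159
U = 2.3625

2.3625


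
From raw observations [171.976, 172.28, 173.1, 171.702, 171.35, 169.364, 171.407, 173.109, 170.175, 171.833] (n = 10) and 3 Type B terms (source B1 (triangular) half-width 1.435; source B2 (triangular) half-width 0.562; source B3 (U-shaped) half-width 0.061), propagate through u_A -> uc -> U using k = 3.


mean = (171.976 + 172.28 + 173.1 + 171.702 + 171.35 + 169.364 + 171.407 + 173.109 + 170.175 + 171.833) / 10 = 171.6296
s = sqrt(sum((x - mean)^2)/(n-1)) = 1.1698461
u_A = s / sqrt(n) = 1.1698461 / sqrt(10) = 0.36993782
u_B1 = 1.435 / sqrt(6) = 0.5858363
u_B2 = 0.562 / sqrt(6) = 0.22943554
u_B3 = 0.061 / sqrt(2) = 0.043133514
uc = sqrt(0.36993782^2 + 0.5858363^2 + 0.22943554^2 + 0.043133514^2) = 0.73113564
U = k * uc = 3 * 0.73113564
U = 2.1934

2.1934


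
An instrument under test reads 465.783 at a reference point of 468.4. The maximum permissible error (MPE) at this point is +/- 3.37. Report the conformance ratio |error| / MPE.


e = indication - reference = 465.783 - 468.4 = -2.6170
|e| = 2.6170
ratio = |e| / MPE = 2.6170 / 3.37
ratio = 0.7766

0.7766


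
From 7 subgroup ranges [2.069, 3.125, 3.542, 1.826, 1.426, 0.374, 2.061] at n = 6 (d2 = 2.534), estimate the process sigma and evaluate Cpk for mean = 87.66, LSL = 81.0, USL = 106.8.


R_bar = (2.069 + 3.125 + 3.542 + 1.826 + 1.426 + 0.374 + 2.061) / 7 = 2.0604286
sigma = R_bar / d2 = 2.0604286 / 2.534 = 0.8131131
Cp = (USL - LSL)/(6*sigma) = (106.8 - 81.0)/(6*0.8131131) = 5.2883
Cpu = (106.8 - 87.66)/(3*0.8131131) = 7.8464
Cpl = (87.66 - 81.0)/(3*0.8131131) = 2.7302
Cpk = min(Cpu, Cpl) = 2.7302

2.7302


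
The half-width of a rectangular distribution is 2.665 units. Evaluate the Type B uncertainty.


u_B = half_width / sqrt(3)
u_B = 2.665 / 1.7320508
u_B = 1.5386

1.5386


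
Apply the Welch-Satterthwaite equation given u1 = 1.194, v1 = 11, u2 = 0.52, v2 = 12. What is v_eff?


uc = sqrt(u1^2 + u2^2) = sqrt(1.194^2 + 0.52^2) = 1.3023195
v_eff = uc^4 / (u1^4/v1 + u2^4/v2)
= 1.3023195^4 / (1.194^4/11 + 0.52^4/12)
= 2.8765384 / 0.1908601
v_eff = 15.0714

15.0714


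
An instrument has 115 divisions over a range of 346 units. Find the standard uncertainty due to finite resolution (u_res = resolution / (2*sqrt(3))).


resolution = range / divisions
resolution = 346 / 115 = 3.0086957
u_res = resolution / (2*sqrt(3))
u_res = 3.0086957 / 3.4641016
u_res = 0.8685

0.8685


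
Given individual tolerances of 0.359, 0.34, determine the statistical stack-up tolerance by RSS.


RSS = sqrt(0.359^2 + 0.34^2)
= sqrt(0.244481)
= 0.4945

0.4945


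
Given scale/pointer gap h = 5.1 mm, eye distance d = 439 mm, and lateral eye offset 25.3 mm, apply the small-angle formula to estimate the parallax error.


error = h * offset / d
= 5.1 * 25.3 / 439
= 0.2939

0.2939


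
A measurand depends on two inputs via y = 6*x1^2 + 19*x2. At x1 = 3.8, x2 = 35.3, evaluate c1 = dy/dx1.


y = 6*x1^2 + 19*x2
dy/dx1 = 2*6*x1
Evaluate at x1 = 3.8: c1 = 12 * 3.8
c1 = 45.6000

45.6000


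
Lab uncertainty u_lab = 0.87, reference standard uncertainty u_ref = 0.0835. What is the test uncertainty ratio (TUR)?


TUR = u_lab / u_ref
= 0.87 / 0.0835
= 10.4192

10.4192


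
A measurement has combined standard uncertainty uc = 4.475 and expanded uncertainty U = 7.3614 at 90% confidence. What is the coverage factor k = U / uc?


k = U / uc
k = 7.3614 / 4.475
k = 1.645

1.645


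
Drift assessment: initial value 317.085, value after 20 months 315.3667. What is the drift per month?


rate = (v2 - v1) / months
= (315.3667 - 317.085) / 20
= -1.7183 / 20
= -0.0859

-0.0859


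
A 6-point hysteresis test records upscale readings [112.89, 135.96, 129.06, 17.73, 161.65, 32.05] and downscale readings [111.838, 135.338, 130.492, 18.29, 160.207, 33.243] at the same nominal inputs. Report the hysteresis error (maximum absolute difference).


|112.89 - 111.838| = 1.0520
|135.96 - 135.338| = 0.6220
|129.06 - 130.492| = 1.4320
|17.73 - 18.29| = 0.5600
|161.65 - 160.207| = 1.4430
|32.05 - 33.243| = 1.1930
hysteresis = max(diffs) = 1.4430

1.4430


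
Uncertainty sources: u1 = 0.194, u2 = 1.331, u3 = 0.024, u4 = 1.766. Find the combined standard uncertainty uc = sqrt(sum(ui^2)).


uc = sqrt(0.194^2 + 1.331^2 + 0.024^2 + 1.766^2)
uc = sqrt(4.928529)
uc = 2.2200

2.2200


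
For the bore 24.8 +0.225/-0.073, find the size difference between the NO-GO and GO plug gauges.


GO = nominal - lower_tol (smallest hole = maximum material condition)
GO = 24.8 - 0.073 = 24.727
NO-GO = nominal + upper_tol (largest hole = least material condition)
NO-GO = 24.8 + 0.225 = 25.025
spread = NO-GO - GO = 25.025 - 24.727 = 0.2980

0.2980


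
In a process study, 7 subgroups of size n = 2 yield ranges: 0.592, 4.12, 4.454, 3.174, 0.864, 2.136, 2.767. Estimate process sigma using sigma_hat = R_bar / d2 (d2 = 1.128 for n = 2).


R_bar = (0.592 + 4.12 + 4.454 + 3.174 + 0.864 + 2.136 + 2.767) / 7
R_bar = 18.107 / 7 = 2.5867143
sigma_hat = R_bar / d2 = 2.5867143 / 1.128 = 2.2932

2.2932


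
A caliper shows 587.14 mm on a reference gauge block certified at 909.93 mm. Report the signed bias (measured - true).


Systematic error = measured - true
= 587.14 - 909.93
= -322.7900

-322.7900


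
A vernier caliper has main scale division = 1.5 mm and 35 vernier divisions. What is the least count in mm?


LC = MSD / n_div
= 1.5 / 35
= 0.0429

0.0429


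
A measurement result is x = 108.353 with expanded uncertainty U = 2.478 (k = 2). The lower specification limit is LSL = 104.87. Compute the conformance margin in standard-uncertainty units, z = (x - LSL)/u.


u = U / k = 2.478 / 2 = 1.239
margin = |LSL - x| = |104.87 - 108.353| = 3.483
z = margin / u = 3.483 / 1.239
z = 2.8111

2.8111


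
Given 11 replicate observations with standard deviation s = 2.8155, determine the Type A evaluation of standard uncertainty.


u_A = s / sqrt(n)
u_A = 2.8155 / sqrt(11)
u_A = 2.8155 / 3.3166248
u_A = 0.8489

0.8489


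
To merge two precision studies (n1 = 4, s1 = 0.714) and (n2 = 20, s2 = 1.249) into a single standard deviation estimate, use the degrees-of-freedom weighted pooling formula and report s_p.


s_p = sqrt(((n1-1)*s1^2 + (n2-1)*s2^2) / (n1+n2-2))
numerator = (4-1)*0.714^2 + (20-1)*1.249^2 = 1.529388 + 29.640019 = 31.169407
denominator = 4 + 20 - 2 = 22
s_p^2 = 31.169407 / 22 = 1.4167912
s_p = sqrt(1.4167912) = 1.1903

1.1903


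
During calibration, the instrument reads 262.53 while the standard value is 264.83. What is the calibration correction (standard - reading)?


Correction = standard - reading
= 264.83 - 262.53
= 2.3000

2.3000


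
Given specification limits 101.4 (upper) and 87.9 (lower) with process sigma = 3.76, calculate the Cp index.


Cp = (USL - LSL) / (6 * sigma)
= (101.4 - 87.9) / (6 * 3.76)
= 13.5000 / 22.5600
= 0.5984

0.5984


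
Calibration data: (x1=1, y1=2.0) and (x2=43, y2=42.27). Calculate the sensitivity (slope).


slope = (y2 - y1) / (x2 - x1)
= (42.27 - 2.0) / (43 - 1)
= 40.2700 / 42
= 0.9588

0.9588


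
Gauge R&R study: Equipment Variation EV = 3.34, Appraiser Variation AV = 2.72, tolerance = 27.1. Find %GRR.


GRR = sqrt(EV^2 + AV^2) = sqrt(3.34^2 + 2.72^2) = 4.3074354
%GRR = GRR / tol * 100 = 4.3074354 / 27.1 * 100
%GRR = 15.8946

15.8946


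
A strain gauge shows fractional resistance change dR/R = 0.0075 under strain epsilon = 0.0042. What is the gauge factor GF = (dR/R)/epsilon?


GF = (dR/R) / epsilon
= 0.0075 / 0.0042
= 1.7857

1.7857


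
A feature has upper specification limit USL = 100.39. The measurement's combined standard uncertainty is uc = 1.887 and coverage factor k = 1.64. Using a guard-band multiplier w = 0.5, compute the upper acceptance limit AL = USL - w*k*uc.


U = k * uc = 1.64 * 1.887 = 3.09468
guard band g = w * U = 0.5 * 3.09468 = 1.54734
AL = USL - g = 100.39 - 1.54734
AL = 98.8427

98.8427


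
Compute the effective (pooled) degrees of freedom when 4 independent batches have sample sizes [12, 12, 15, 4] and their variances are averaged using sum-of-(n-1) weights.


nu = sum_i (n_i - 1)
nu = ((12 - 1) + (12 - 1) + (15 - 1) + (4 - 1))
nu = 11 + 11 + 14 + 3
nu = 39

39


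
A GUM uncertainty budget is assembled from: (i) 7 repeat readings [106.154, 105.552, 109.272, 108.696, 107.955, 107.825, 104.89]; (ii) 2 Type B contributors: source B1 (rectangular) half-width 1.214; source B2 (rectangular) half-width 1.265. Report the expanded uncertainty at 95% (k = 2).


mean = (106.154 + 105.552 + 109.272 + 108.696 + 107.955 + 107.825 + 104.89) / 7 = 107.192
s = sqrt(sum((x - mean)^2)/(n-1)) = 1.6652088
u_A = s / sqrt(n) = 1.6652088 / sqrt(7) = 0.62938977
u_B1 = 1.214 / sqrt(3) = 0.70090323
u_B2 = 1.265 / sqrt(3) = 0.73034809
uc = sqrt(0.62938977^2 + 0.70090323^2 + 0.73034809^2) = 1.1919753
U = k * uc = 2 * 1.1919753
U = 2.3840

2.3840


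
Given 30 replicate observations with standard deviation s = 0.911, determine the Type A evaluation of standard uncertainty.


u_A = s / sqrt(n)
u_A = 0.911 / sqrt(30)
u_A = 0.911 / 5.4772256
u_A = 0.1663

0.1663


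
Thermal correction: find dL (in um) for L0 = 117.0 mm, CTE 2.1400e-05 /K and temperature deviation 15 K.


dL = L * alpha * dT
= 117.0 * 2.1400e-05 * 15
= 0.0375570 mm
dL_um = 0.0375570 * 1000 = 37.5570 um

37.5570


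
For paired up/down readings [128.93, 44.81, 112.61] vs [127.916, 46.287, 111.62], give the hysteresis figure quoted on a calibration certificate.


|128.93 - 127.916| = 1.0140
|44.81 - 46.287| = 1.4770
|112.61 - 111.62| = 0.9900
hysteresis = max(diffs) = 1.4770

1.4770


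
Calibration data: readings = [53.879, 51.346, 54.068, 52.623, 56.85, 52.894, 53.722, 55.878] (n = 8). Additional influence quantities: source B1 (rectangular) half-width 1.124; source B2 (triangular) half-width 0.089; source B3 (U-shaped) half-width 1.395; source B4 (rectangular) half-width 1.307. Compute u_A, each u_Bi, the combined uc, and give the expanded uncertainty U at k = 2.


mean = (53.879 + 51.346 + 54.068 + 52.623 + 56.85 + 52.894 + 53.722 + 55.878) / 8 = 53.9075
s = sqrt(sum((x - mean)^2)/(n-1)) = 1.766375
u_A = s / sqrt(n) = 1.766375 / sqrt(8) = 0.62450787
u_B1 = 1.124 / sqrt(3) = 0.6489417
u_B2 = 0.089 / sqrt(6) = 0.036334098
u_B3 = 1.395 / sqrt(2) = 0.98641396
u_B4 = 1.307 / sqrt(3) = 0.7545968
uc = sqrt(0.62450787^2 + 0.6489417^2 + 0.036334098^2 + 0.98641396^2 + 0.7545968^2) = 1.5345633
U = k * uc = 2 * 1.5345633
U = 3.0691

3.0691


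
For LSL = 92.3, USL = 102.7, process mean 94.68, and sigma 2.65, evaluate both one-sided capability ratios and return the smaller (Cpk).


Cpu = (USL - mean) / (3*sigma) = (102.7 - 94.68) / (3*2.65) = 1.0088
Cpl = (mean - LSL) / (3*sigma) = (94.68 - 92.3) / (3*2.65) = 0.2994
Cpk = min(Cpu, Cpl) = 0.2994

0.2994


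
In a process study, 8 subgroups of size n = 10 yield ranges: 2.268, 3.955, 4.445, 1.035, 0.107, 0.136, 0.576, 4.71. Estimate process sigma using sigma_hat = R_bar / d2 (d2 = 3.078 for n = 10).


R_bar = (2.268 + 3.955 + 4.445 + 1.035 + 0.107 + 0.136 + 0.576 + 4.71) / 8
R_bar = 17.232 / 8 = 2.154
sigma_hat = R_bar / d2 = 2.154 / 3.078 = 0.6998

0.6998


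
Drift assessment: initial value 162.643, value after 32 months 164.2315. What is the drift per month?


rate = (v2 - v1) / months
= (164.2315 - 162.643) / 32
= 1.5885 / 32
= 0.0496

0.0496


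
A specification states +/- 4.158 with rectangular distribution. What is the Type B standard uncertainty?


u_B = half_width / sqrt(3)
u_B = 4.158 / 1.7320508
u_B = 2.4006

2.4006


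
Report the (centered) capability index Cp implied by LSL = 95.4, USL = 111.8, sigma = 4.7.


Cp = (USL - LSL) / (6 * sigma)
= (111.8 - 95.4) / (6 * 4.7)
= 16.4000 / 28.2000
= 0.5816

0.5816


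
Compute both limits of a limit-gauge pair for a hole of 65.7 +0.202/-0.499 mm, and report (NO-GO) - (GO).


GO = nominal - lower_tol (smallest hole = maximum material condition)
GO = 65.7 - 0.499 = 65.201
NO-GO = nominal + upper_tol (largest hole = least material condition)
NO-GO = 65.7 + 0.202 = 65.902
spread = NO-GO - GO = 65.902 - 65.201 = 0.7010

0.7010


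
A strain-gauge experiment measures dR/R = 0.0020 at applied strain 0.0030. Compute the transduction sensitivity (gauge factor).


GF = (dR/R) / epsilon
= 0.0020 / 0.0030
= 0.6667

0.6667


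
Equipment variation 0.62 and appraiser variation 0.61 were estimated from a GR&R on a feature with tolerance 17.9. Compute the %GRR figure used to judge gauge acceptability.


GRR = sqrt(EV^2 + AV^2) = sqrt(0.62^2 + 0.61^2) = 0.86977008
%GRR = GRR / tol * 100 = 0.86977008 / 17.9 * 100
%GRR = 4.8591

4.8591


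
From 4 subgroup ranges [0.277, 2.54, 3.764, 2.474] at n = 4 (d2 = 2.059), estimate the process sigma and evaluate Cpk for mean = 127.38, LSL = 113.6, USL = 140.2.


R_bar = (0.277 + 2.54 + 3.764 + 2.474) / 4 = 2.26375
sigma = R_bar / d2 = 2.26375 / 2.059 = 1.0994415
Cp = (USL - LSL)/(6*sigma) = (140.2 - 113.6)/(6*1.0994415) = 4.0324
Cpu = (140.2 - 127.38)/(3*1.0994415) = 3.8868
Cpl = (127.38 - 113.6)/(3*1.0994415) = 4.1779
Cpk = min(Cpu, Cpl) = 3.8868

3.8868


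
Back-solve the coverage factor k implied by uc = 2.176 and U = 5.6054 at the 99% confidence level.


k = U / uc
k = 5.6054 / 2.176
k = 2.576

2.576


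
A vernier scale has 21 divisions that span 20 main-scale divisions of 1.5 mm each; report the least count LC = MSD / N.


LC = MSD / n_div
= 1.5 / 21
= 0.0714

0.0714


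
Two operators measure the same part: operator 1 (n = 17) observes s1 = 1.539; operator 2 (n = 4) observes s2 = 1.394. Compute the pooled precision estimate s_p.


s_p = sqrt(((n1-1)*s1^2 + (n2-1)*s2^2) / (n1+n2-2))
numerator = (17-1)*1.539^2 + (4-1)*1.394^2 = 37.896336 + 5.829708 = 43.726044
denominator = 17 + 4 - 2 = 19
s_p^2 = 43.726044 / 19 = 2.3013707
s_p = sqrt(2.3013707) = 1.5170

1.5170


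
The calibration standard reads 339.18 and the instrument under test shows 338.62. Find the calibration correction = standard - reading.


Correction = standard - reading
= 339.18 - 338.62
= 0.5600

0.5600


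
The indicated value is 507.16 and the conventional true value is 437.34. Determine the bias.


Systematic error = measured - true
= 507.16 - 437.34
= 69.8200

69.8200


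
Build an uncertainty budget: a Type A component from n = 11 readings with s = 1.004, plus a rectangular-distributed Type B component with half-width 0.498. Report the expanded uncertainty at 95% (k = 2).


u_A = s / sqrt(n) = 1.004 / sqrt(11) = 0.30271739
u_B = half_width / sqrt(3) = 0.498 / sqrt(3) = 0.28752043
uc = sqrt(u_A^2 + u_B^2) = sqrt(0.30271739^2 + 0.28752043^2) = 0.41749948
U = k * uc = 2 * 0.41749948
U = 0.8350

0.8350


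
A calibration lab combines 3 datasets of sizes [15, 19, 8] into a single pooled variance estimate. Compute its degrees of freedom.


nu = sum_i (n_i - 1)
nu = ((15 - 1) + (19 - 1) + (8 - 1))
nu = 14 + 18 + 7
nu = 39

39


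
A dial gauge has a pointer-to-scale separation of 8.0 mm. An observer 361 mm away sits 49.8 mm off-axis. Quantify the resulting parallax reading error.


error = h * offset / d
= 8.0 * 49.8 / 361
= 1.1036

1.1036


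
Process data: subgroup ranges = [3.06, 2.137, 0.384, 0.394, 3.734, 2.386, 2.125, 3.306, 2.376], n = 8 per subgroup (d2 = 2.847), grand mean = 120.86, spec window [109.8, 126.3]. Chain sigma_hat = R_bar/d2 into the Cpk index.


R_bar = (3.06 + 2.137 + 0.384 + 0.394 + 3.734 + 2.386 + 2.125 + 3.306 + 2.376) / 9 = 2.2113333
sigma = R_bar / d2 = 2.2113333 / 2.847 = 0.77672403
Cp = (USL - LSL)/(6*sigma) = (126.3 - 109.8)/(6*0.77672403) = 3.5405
Cpu = (126.3 - 120.86)/(3*0.77672403) = 2.3346
Cpl = (120.86 - 109.8)/(3*0.77672403) = 4.7464
Cpk = min(Cpu, Cpl) = 2.3346

2.3346


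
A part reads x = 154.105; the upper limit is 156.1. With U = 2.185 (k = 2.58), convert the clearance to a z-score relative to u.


u = U / k = 2.185 / 2.58 = 0.84689922
margin = |USL - x| = |156.1 - 154.105| = 1.995
z = margin / u = 1.995 / 0.84689922
z = 2.3557

2.3557


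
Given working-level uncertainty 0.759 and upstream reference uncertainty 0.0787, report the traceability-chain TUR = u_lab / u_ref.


TUR = u_lab / u_ref
= 0.759 / 0.0787
= 9.6442

9.6442


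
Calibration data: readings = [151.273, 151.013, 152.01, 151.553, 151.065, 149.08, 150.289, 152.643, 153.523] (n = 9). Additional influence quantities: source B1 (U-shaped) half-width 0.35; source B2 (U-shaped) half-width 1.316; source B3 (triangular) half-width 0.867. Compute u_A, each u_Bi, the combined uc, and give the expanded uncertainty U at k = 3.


mean = (151.273 + 151.013 + 152.01 + 151.553 + 151.065 + 149.08 + 150.289 + 152.643 + 153.523) / 9 = 151.3832222
s = sqrt(sum((x - mean)^2)/(n-1)) = 1.291317
u_A = s / sqrt(n) = 1.291317 / sqrt(9) = 0.430439
u_B1 = 0.35 / sqrt(2) = 0.24748737
u_B2 = 1.316 / sqrt(2) = 0.93055252
u_B3 = 0.867 / sqrt(6) = 0.35395127
uc = sqrt(0.430439^2 + 0.24748737^2 + 0.93055252^2 + 0.35395127^2) = 1.1125364
U = k * uc = 3 * 1.1125364
U = 3.3376

3.3376


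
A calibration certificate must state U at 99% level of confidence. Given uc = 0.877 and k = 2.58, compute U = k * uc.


U = k * uc
U = 2.58 * 0.877
U = 2.2627

2.2627


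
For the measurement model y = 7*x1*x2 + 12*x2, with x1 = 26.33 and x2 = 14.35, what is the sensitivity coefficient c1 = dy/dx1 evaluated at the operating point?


y = 7*x1*x2 + 12*x2
dy/dx1 = 7*x2
Evaluate at x2 = 14.35: c1 = 7 * 14.35
c1 = 100.4500

100.4500


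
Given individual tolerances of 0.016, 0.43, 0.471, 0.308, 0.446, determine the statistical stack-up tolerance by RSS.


RSS = sqrt(0.016^2 + 0.43^2 + 0.471^2 + 0.308^2 + 0.446^2)
= sqrt(0.700777)
= 0.8371

0.8371


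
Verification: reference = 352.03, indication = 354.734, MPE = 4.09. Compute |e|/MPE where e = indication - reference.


e = indication - reference = 354.734 - 352.03 = 2.7040
|e| = 2.7040
ratio = |e| / MPE = 2.7040 / 4.09
ratio = 0.6611

0.6611


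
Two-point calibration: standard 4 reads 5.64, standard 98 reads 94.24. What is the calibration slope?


slope = (y2 - y1) / (x2 - x1)
= (94.24 - 5.64) / (98 - 4)
= 88.6000 / 94
= 0.9426

0.9426


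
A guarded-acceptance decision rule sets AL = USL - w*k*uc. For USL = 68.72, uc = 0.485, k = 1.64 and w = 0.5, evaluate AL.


U = k * uc = 1.64 * 0.485 = 0.7954
guard band g = w * U = 0.5 * 0.7954 = 0.3977
AL = USL - g = 68.72 - 0.3977
AL = 68.3223

68.3223


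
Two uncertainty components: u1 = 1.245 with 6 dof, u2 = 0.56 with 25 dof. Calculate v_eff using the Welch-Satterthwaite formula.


uc = sqrt(u1^2 + u2^2) = sqrt(1.245^2 + 0.56^2) = 1.3651465
v_eff = uc^4 / (u1^4/v1 + u2^4/v2)
= 1.3651465^4 / (1.245^4/6 + 0.56^4/25)
= 3.473098 / 0.40436338
v_eff = 8.5891

8.5891


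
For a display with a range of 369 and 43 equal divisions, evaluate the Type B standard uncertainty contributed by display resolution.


resolution = range / divisions
resolution = 369 / 43 = 8.5813953
u_res = resolution / (2*sqrt(3))
u_res = 8.5813953 / 3.4641016
u_res = 2.4772

2.4772


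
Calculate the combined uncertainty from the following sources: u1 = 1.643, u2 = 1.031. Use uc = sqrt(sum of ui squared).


uc = sqrt(1.643^2 + 1.031^2)
uc = sqrt(3.76241)
uc = 1.9397

1.9397


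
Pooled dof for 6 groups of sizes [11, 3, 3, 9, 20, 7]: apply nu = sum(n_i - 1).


nu = sum_i (n_i - 1)
nu = ((11 - 1) + (3 - 1) + (3 - 1) + (9 - 1) + (20 - 1) + (7 - 1))
nu = 10 + 2 + 2 + 8 + 19 + 6
nu = 47

47


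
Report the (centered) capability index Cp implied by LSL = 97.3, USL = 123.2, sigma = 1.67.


Cp = (USL - LSL) / (6 * sigma)
= (123.2 - 97.3) / (6 * 1.67)
= 25.9000 / 10.0200
= 2.5848

2.5848


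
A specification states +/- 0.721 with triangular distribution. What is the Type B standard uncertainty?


u_B = half_width / sqrt(6)
u_B = 0.721 / 2.4494897
u_B = 0.2943

0.2943


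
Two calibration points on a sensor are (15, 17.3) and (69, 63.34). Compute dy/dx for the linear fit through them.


slope = (y2 - y1) / (x2 - x1)
= (63.34 - 17.3) / (69 - 15)
= 46.0400 / 54
= 0.8526

0.8526


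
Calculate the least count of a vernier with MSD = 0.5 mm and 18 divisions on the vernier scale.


LC = MSD / n_div
= 0.5 / 18
= 0.0278

0.0278


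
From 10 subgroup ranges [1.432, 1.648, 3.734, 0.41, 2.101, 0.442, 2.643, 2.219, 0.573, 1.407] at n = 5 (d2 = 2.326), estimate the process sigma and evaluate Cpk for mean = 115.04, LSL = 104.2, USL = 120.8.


R_bar = (1.432 + 1.648 + 3.734 + 0.41 + 2.101 + 0.442 + 2.643 + 2.219 + 0.573 + 1.407) / 10 = 1.6609
sigma = R_bar / d2 = 1.6609 / 2.326 = 0.71405847
Cp = (USL - LSL)/(6*sigma) = (120.8 - 104.2)/(6*0.71405847) = 3.8746
Cpu = (120.8 - 115.04)/(3*0.71405847) = 2.6889
Cpl = (115.04 - 104.2)/(3*0.71405847) = 5.0603
Cpk = min(Cpu, Cpl) = 2.6889

2.6889


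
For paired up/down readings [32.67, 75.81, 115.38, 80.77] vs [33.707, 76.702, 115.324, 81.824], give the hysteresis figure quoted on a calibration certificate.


|32.67 - 33.707| = 1.0370
|75.81 - 76.702| = 0.8920
|115.38 - 115.324| = 0.0560
|80.77 - 81.824| = 1.0540
hysteresis = max(diffs) = 1.0540

1.0540


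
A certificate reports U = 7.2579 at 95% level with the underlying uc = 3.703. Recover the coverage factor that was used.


k = U / uc
k = 7.2579 / 3.703
k = 1.96

1.96


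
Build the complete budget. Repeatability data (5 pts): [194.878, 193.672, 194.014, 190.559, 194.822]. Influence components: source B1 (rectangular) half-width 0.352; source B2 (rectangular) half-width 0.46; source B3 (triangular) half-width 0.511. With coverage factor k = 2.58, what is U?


mean = (194.878 + 193.672 + 194.014 + 190.559 + 194.822) / 5 = 193.589
s = sqrt(sum((x - mean)^2)/(n-1)) = 1.7713148
u_A = s / sqrt(n) = 1.7713148 / sqrt(5) = 0.79215606
u_B1 = 0.352 / sqrt(3) = 0.20322729
u_B2 = 0.46 / sqrt(3) = 0.26558112
u_B3 = 0.511 / sqrt(6) = 0.20861488
uc = sqrt(0.79215606^2 + 0.20322729^2 + 0.26558112^2 + 0.20861488^2) = 0.88479718
U = k * uc = 2.58 * 0.88479718
U = 2.2828

2.2828


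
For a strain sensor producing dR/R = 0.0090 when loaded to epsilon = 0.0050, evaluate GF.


GF = (dR/R) / epsilon
= 0.0090 / 0.0050
= 1.8000

1.8000


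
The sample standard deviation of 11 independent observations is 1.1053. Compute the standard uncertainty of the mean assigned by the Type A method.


u_A = s / sqrt(n)
u_A = 1.1053 / sqrt(11)
u_A = 1.1053 / 3.3166248
u_A = 0.3333

0.3333


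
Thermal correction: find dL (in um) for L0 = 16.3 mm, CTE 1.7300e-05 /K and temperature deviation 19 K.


dL = L * alpha * dT
= 16.3 * 1.7300e-05 * 19
= 0.0053578 mm
dL_um = 0.0053578 * 1000 = 5.3578 um

5.3578


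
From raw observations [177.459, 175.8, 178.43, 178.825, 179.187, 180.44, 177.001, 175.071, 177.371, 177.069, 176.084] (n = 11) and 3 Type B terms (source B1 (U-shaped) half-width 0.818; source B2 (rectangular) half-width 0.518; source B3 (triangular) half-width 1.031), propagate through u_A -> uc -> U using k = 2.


mean = (177.459 + 175.8 + 178.43 + 178.825 + 179.187 + 180.44 + 177.001 + 175.071 + 177.371 + 177.069 + 176.084) / 11 = 177.5215455
s = sqrt(sum((x - mean)^2)/(n-1)) = 1.5922678
u_A = s / sqrt(n) = 1.5922678 / sqrt(11) = 0.48008681
u_B1 = 0.818 / sqrt(2) = 0.57841335
u_B2 = 0.518 / sqrt(3) = 0.29906744
u_B3 = 1.031 / sqrt(6) = 0.42090399
uc = sqrt(0.48008681^2 + 0.57841335^2 + 0.29906744^2 + 0.42090399^2) = 0.91194674
U = k * uc = 2 * 0.91194674
U = 1.8239

1.8239


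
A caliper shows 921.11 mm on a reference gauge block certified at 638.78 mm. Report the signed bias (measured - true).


Systematic error = measured - true
= 921.11 - 638.78
= 282.3300

282.3300


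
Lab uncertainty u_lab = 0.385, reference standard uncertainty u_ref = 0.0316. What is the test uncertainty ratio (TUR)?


TUR = u_lab / u_ref
= 0.385 / 0.0316
= 12.1835

12.1835


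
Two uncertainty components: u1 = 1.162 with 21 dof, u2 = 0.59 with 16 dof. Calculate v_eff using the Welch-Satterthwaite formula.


uc = sqrt(u1^2 + u2^2) = sqrt(1.162^2 + 0.59^2) = 1.3032053
v_eff = uc^4 / (u1^4/v1 + u2^4/v2)
= 1.3032053^4 / (1.162^4/21 + 0.59^4/16)
= 2.8843725 / 0.094390439
v_eff = 30.5579

30.5579


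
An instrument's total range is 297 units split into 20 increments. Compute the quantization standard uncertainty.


resolution = range / divisions
resolution = 297 / 20 = 14.85
u_res = resolution / (2*sqrt(3))
u_res = 14.85 / 3.4641016
u_res = 4.2868

4.2868


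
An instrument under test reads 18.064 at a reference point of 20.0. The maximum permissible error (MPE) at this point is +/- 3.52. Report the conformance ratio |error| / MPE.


e = indication - reference = 18.064 - 20.0 = -1.9360
|e| = 1.9360
ratio = |e| / MPE = 1.9360 / 3.52
ratio = 0.5500

0.5500


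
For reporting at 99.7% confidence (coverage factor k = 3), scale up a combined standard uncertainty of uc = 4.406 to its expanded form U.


U = k * uc
U = 3 * 4.406
U = 13.2180

13.2180


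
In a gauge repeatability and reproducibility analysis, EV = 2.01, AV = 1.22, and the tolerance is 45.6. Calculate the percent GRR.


GRR = sqrt(EV^2 + AV^2) = sqrt(2.01^2 + 1.22^2) = 2.3512762
%GRR = GRR / tol * 100 = 2.3512762 / 45.6 * 100
%GRR = 5.1563

5.1563


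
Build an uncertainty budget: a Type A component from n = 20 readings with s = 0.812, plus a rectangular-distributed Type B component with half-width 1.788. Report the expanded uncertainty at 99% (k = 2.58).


u_A = s / sqrt(n) = 0.812 / sqrt(20) = 0.18156872
u_B = half_width / sqrt(3) = 1.788 / sqrt(3) = 1.0323023
uc = sqrt(u_A^2 + u_B^2) = sqrt(0.18156872^2 + 1.0323023^2) = 1.0481485
U = k * uc = 2.58 * 1.0481485
U = 2.7042

2.7042


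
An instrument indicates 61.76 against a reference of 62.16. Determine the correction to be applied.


Correction = standard - reading
= 62.16 - 61.76
= 0.4000

0.4000


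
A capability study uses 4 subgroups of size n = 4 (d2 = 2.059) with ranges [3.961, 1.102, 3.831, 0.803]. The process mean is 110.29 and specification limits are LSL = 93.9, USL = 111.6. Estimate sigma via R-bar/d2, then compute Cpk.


R_bar = (3.961 + 1.102 + 3.831 + 0.803) / 4 = 2.42425
sigma = R_bar / d2 = 2.42425 / 2.059 = 1.1773919
Cp = (USL - LSL)/(6*sigma) = (111.6 - 93.9)/(6*1.1773919) = 2.5055
Cpu = (111.6 - 110.29)/(3*1.1773919) = 0.3709
Cpl = (110.29 - 93.9)/(3*1.1773919) = 4.6402
Cpk = min(Cpu, Cpl) = 0.3709

0.3709


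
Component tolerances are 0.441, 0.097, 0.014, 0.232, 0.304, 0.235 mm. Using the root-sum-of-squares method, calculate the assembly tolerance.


RSS = sqrt(0.441^2 + 0.097^2 + 0.014^2 + 0.232^2 + 0.304^2 + 0.235^2)
= sqrt(0.405551)
= 0.6368

0.6368


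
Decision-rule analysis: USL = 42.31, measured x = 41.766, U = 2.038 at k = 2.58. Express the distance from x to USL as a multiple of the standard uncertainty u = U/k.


u = U / k = 2.038 / 2.58 = 0.78992248
margin = |USL - x| = |42.31 - 41.766| = 0.544
z = margin / u = 0.544 / 0.78992248
z = 0.6887

0.6887


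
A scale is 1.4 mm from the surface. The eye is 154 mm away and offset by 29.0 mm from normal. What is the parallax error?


error = h * offset / d
= 1.4 * 29.0 / 154
= 0.2636

0.2636


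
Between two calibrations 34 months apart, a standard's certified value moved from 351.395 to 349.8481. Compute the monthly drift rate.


rate = (v2 - v1) / months
= (349.8481 - 351.395) / 34
= -1.5469 / 34
= -0.0455

-0.0455


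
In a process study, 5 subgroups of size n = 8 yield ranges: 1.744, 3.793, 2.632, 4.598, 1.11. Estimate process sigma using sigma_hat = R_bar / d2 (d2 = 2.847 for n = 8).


R_bar = (1.744 + 3.793 + 2.632 + 4.598 + 1.11) / 5
R_bar = 13.877 / 5 = 2.7754
sigma_hat = R_bar / d2 = 2.7754 / 2.847 = 0.9749

0.9749
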